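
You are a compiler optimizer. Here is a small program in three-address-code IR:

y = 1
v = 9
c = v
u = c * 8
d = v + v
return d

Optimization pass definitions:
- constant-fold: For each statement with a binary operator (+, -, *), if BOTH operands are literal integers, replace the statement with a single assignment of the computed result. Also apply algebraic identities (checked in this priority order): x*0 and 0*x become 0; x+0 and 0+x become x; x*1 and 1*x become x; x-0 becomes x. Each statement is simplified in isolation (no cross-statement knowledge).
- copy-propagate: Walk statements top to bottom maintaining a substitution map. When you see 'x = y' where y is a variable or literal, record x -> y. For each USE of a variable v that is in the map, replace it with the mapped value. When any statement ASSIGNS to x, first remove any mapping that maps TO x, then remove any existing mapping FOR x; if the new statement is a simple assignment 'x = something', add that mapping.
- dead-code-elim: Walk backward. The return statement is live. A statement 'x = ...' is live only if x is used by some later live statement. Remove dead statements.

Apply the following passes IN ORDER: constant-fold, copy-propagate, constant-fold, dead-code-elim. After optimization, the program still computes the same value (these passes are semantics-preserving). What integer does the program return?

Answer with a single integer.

Answer: 18

Derivation:
Initial IR:
  y = 1
  v = 9
  c = v
  u = c * 8
  d = v + v
  return d
After constant-fold (6 stmts):
  y = 1
  v = 9
  c = v
  u = c * 8
  d = v + v
  return d
After copy-propagate (6 stmts):
  y = 1
  v = 9
  c = 9
  u = 9 * 8
  d = 9 + 9
  return d
After constant-fold (6 stmts):
  y = 1
  v = 9
  c = 9
  u = 72
  d = 18
  return d
After dead-code-elim (2 stmts):
  d = 18
  return d
Evaluate:
  y = 1  =>  y = 1
  v = 9  =>  v = 9
  c = v  =>  c = 9
  u = c * 8  =>  u = 72
  d = v + v  =>  d = 18
  return d = 18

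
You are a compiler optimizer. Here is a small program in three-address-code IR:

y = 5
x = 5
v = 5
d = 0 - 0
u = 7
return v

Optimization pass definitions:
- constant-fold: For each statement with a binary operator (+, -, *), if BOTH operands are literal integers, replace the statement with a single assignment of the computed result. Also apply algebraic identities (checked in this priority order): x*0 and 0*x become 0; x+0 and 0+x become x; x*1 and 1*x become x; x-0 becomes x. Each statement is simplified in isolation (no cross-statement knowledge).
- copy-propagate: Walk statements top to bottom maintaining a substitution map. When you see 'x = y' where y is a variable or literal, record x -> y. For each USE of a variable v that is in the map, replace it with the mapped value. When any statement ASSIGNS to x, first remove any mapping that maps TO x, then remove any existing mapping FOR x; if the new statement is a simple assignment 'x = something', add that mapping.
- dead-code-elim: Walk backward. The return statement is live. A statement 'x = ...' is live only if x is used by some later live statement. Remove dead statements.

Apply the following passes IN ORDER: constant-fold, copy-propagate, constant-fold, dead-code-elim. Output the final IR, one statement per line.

Initial IR:
  y = 5
  x = 5
  v = 5
  d = 0 - 0
  u = 7
  return v
After constant-fold (6 stmts):
  y = 5
  x = 5
  v = 5
  d = 0
  u = 7
  return v
After copy-propagate (6 stmts):
  y = 5
  x = 5
  v = 5
  d = 0
  u = 7
  return 5
After constant-fold (6 stmts):
  y = 5
  x = 5
  v = 5
  d = 0
  u = 7
  return 5
After dead-code-elim (1 stmts):
  return 5

Answer: return 5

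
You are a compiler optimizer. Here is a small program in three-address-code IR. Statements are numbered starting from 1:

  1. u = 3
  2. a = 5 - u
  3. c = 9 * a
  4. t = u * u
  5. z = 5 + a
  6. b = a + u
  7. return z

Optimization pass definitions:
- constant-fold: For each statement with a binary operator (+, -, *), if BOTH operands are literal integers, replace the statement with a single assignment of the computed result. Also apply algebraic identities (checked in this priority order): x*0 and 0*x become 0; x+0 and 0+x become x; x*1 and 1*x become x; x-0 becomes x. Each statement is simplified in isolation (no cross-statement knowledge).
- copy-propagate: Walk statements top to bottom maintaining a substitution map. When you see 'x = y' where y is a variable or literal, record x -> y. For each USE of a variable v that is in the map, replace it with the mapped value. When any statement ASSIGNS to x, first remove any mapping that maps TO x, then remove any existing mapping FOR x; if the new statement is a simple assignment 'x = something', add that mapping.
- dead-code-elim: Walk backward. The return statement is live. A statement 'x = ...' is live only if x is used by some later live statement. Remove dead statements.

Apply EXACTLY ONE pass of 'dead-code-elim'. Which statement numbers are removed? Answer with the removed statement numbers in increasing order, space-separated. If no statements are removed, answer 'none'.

Backward liveness scan:
Stmt 1 'u = 3': KEEP (u is live); live-in = []
Stmt 2 'a = 5 - u': KEEP (a is live); live-in = ['u']
Stmt 3 'c = 9 * a': DEAD (c not in live set ['a'])
Stmt 4 't = u * u': DEAD (t not in live set ['a'])
Stmt 5 'z = 5 + a': KEEP (z is live); live-in = ['a']
Stmt 6 'b = a + u': DEAD (b not in live set ['z'])
Stmt 7 'return z': KEEP (return); live-in = ['z']
Removed statement numbers: [3, 4, 6]
Surviving IR:
  u = 3
  a = 5 - u
  z = 5 + a
  return z

Answer: 3 4 6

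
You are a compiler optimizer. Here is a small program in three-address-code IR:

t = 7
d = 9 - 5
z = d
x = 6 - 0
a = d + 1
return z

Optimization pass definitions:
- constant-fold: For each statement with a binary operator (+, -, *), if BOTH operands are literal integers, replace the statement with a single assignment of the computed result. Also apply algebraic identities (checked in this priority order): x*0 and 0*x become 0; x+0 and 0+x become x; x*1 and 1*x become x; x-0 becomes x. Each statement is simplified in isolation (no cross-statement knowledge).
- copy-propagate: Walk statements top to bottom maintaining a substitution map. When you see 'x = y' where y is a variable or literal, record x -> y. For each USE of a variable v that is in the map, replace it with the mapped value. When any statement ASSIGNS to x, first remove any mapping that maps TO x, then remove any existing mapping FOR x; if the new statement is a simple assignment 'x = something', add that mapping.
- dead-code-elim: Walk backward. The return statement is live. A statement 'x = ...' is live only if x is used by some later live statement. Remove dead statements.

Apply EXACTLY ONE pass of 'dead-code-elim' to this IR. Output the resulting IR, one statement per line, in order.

Applying dead-code-elim statement-by-statement:
  [6] return z  -> KEEP (return); live=['z']
  [5] a = d + 1  -> DEAD (a not live)
  [4] x = 6 - 0  -> DEAD (x not live)
  [3] z = d  -> KEEP; live=['d']
  [2] d = 9 - 5  -> KEEP; live=[]
  [1] t = 7  -> DEAD (t not live)
Result (3 stmts):
  d = 9 - 5
  z = d
  return z

Answer: d = 9 - 5
z = d
return z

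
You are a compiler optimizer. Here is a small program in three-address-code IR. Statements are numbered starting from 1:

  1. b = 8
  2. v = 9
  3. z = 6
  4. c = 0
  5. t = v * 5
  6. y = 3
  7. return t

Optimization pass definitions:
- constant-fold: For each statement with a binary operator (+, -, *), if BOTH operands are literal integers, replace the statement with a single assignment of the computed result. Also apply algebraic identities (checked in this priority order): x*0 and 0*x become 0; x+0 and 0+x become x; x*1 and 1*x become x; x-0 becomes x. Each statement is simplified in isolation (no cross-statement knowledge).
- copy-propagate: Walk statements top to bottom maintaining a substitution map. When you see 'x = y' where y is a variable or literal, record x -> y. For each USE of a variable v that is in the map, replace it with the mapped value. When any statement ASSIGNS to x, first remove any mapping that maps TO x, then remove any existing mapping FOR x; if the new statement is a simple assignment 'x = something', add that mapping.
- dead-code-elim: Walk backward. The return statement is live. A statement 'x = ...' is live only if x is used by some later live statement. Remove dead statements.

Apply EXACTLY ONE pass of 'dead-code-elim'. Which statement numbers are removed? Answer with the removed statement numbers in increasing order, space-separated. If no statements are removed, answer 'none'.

Answer: 1 3 4 6

Derivation:
Backward liveness scan:
Stmt 1 'b = 8': DEAD (b not in live set [])
Stmt 2 'v = 9': KEEP (v is live); live-in = []
Stmt 3 'z = 6': DEAD (z not in live set ['v'])
Stmt 4 'c = 0': DEAD (c not in live set ['v'])
Stmt 5 't = v * 5': KEEP (t is live); live-in = ['v']
Stmt 6 'y = 3': DEAD (y not in live set ['t'])
Stmt 7 'return t': KEEP (return); live-in = ['t']
Removed statement numbers: [1, 3, 4, 6]
Surviving IR:
  v = 9
  t = v * 5
  return t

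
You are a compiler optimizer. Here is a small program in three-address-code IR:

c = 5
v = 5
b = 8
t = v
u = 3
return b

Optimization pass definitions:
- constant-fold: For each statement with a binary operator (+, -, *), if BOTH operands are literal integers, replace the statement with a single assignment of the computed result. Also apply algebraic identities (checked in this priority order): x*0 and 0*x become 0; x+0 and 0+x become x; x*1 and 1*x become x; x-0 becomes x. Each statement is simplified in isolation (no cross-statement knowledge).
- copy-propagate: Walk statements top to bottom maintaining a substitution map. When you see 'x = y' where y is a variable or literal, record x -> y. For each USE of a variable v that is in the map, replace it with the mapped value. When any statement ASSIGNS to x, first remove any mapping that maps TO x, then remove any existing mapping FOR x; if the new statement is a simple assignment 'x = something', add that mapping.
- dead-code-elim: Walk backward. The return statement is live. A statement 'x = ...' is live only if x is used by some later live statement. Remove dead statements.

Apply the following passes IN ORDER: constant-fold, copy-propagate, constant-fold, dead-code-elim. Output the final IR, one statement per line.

Answer: return 8

Derivation:
Initial IR:
  c = 5
  v = 5
  b = 8
  t = v
  u = 3
  return b
After constant-fold (6 stmts):
  c = 5
  v = 5
  b = 8
  t = v
  u = 3
  return b
After copy-propagate (6 stmts):
  c = 5
  v = 5
  b = 8
  t = 5
  u = 3
  return 8
After constant-fold (6 stmts):
  c = 5
  v = 5
  b = 8
  t = 5
  u = 3
  return 8
After dead-code-elim (1 stmts):
  return 8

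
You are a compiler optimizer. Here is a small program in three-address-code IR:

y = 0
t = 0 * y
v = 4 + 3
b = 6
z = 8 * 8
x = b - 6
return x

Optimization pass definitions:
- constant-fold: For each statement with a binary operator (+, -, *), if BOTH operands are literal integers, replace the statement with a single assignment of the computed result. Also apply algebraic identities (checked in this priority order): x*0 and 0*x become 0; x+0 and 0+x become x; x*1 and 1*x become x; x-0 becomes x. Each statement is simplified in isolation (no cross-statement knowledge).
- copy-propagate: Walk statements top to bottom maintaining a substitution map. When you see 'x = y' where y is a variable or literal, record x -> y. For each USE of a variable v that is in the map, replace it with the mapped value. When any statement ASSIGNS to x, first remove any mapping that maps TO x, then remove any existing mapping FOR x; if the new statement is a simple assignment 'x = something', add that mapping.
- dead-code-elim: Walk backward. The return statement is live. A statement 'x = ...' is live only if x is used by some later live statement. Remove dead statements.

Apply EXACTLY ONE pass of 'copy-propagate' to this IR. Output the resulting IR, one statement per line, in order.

Answer: y = 0
t = 0 * 0
v = 4 + 3
b = 6
z = 8 * 8
x = 6 - 6
return x

Derivation:
Applying copy-propagate statement-by-statement:
  [1] y = 0  (unchanged)
  [2] t = 0 * y  -> t = 0 * 0
  [3] v = 4 + 3  (unchanged)
  [4] b = 6  (unchanged)
  [5] z = 8 * 8  (unchanged)
  [6] x = b - 6  -> x = 6 - 6
  [7] return x  (unchanged)
Result (7 stmts):
  y = 0
  t = 0 * 0
  v = 4 + 3
  b = 6
  z = 8 * 8
  x = 6 - 6
  return x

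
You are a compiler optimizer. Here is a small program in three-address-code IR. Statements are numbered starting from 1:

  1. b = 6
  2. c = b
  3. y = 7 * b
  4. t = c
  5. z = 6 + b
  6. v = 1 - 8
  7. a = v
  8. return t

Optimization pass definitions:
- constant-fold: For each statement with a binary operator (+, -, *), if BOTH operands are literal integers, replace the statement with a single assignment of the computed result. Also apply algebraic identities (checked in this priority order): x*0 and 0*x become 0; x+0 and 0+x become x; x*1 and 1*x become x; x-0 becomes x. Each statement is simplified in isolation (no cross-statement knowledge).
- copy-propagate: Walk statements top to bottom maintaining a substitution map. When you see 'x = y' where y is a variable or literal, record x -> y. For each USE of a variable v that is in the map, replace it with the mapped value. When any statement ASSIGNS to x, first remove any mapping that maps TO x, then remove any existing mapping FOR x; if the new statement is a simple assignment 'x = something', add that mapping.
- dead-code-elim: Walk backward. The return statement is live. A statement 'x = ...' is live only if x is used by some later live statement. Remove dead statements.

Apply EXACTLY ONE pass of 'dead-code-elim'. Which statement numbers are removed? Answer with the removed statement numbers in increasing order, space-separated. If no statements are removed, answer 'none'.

Answer: 3 5 6 7

Derivation:
Backward liveness scan:
Stmt 1 'b = 6': KEEP (b is live); live-in = []
Stmt 2 'c = b': KEEP (c is live); live-in = ['b']
Stmt 3 'y = 7 * b': DEAD (y not in live set ['c'])
Stmt 4 't = c': KEEP (t is live); live-in = ['c']
Stmt 5 'z = 6 + b': DEAD (z not in live set ['t'])
Stmt 6 'v = 1 - 8': DEAD (v not in live set ['t'])
Stmt 7 'a = v': DEAD (a not in live set ['t'])
Stmt 8 'return t': KEEP (return); live-in = ['t']
Removed statement numbers: [3, 5, 6, 7]
Surviving IR:
  b = 6
  c = b
  t = c
  return t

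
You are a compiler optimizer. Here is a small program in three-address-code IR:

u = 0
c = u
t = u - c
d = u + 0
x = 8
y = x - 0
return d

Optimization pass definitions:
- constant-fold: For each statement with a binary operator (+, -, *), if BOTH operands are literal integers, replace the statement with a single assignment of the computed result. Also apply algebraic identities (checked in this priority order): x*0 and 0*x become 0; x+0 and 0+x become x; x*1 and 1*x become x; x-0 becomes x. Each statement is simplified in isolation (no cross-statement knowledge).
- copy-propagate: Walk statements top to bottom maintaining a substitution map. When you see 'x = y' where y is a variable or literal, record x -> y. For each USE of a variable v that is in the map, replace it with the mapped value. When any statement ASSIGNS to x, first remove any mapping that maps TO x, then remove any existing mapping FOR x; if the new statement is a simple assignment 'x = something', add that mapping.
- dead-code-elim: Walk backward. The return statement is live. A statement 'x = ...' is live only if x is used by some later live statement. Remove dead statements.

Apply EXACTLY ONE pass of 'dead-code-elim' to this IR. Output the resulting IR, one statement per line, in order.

Answer: u = 0
d = u + 0
return d

Derivation:
Applying dead-code-elim statement-by-statement:
  [7] return d  -> KEEP (return); live=['d']
  [6] y = x - 0  -> DEAD (y not live)
  [5] x = 8  -> DEAD (x not live)
  [4] d = u + 0  -> KEEP; live=['u']
  [3] t = u - c  -> DEAD (t not live)
  [2] c = u  -> DEAD (c not live)
  [1] u = 0  -> KEEP; live=[]
Result (3 stmts):
  u = 0
  d = u + 0
  return d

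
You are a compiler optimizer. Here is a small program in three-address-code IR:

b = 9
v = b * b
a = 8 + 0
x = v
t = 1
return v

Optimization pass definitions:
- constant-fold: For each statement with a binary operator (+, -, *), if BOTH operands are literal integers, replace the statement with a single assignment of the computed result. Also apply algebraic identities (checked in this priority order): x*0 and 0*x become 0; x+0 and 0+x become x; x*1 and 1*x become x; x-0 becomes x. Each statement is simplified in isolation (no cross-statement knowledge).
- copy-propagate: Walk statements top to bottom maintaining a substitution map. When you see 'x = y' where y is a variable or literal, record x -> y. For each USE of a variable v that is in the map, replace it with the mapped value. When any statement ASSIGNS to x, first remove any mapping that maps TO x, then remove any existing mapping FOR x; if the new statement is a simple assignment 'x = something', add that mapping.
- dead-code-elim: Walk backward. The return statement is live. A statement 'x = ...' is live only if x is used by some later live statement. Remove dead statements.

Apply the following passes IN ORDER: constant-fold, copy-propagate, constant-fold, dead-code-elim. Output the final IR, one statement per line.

Answer: v = 81
return v

Derivation:
Initial IR:
  b = 9
  v = b * b
  a = 8 + 0
  x = v
  t = 1
  return v
After constant-fold (6 stmts):
  b = 9
  v = b * b
  a = 8
  x = v
  t = 1
  return v
After copy-propagate (6 stmts):
  b = 9
  v = 9 * 9
  a = 8
  x = v
  t = 1
  return v
After constant-fold (6 stmts):
  b = 9
  v = 81
  a = 8
  x = v
  t = 1
  return v
After dead-code-elim (2 stmts):
  v = 81
  return v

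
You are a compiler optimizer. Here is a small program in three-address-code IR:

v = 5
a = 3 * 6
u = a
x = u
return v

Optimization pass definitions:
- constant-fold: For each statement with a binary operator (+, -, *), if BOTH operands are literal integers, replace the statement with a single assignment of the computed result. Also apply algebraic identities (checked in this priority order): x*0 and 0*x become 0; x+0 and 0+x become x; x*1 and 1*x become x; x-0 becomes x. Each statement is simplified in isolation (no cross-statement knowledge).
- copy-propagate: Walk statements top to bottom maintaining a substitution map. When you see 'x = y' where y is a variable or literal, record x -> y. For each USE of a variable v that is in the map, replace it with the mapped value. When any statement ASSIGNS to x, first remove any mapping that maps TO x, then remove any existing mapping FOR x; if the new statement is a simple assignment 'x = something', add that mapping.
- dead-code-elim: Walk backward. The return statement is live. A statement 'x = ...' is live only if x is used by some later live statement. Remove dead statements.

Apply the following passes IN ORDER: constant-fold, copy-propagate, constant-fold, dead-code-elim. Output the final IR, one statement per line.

Initial IR:
  v = 5
  a = 3 * 6
  u = a
  x = u
  return v
After constant-fold (5 stmts):
  v = 5
  a = 18
  u = a
  x = u
  return v
After copy-propagate (5 stmts):
  v = 5
  a = 18
  u = 18
  x = 18
  return 5
After constant-fold (5 stmts):
  v = 5
  a = 18
  u = 18
  x = 18
  return 5
After dead-code-elim (1 stmts):
  return 5

Answer: return 5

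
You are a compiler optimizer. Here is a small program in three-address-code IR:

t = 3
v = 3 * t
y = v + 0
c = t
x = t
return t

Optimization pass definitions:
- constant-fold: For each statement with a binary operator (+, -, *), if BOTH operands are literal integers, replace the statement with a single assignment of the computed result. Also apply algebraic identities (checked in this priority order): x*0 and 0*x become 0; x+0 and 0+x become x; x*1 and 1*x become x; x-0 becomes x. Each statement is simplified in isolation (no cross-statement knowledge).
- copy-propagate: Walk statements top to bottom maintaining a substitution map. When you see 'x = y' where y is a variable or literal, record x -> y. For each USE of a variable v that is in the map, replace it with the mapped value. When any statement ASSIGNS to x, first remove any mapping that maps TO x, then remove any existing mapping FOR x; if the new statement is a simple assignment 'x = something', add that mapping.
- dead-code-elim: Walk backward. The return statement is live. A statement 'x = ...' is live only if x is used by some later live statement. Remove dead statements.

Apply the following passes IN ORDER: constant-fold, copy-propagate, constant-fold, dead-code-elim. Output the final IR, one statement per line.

Initial IR:
  t = 3
  v = 3 * t
  y = v + 0
  c = t
  x = t
  return t
After constant-fold (6 stmts):
  t = 3
  v = 3 * t
  y = v
  c = t
  x = t
  return t
After copy-propagate (6 stmts):
  t = 3
  v = 3 * 3
  y = v
  c = 3
  x = 3
  return 3
After constant-fold (6 stmts):
  t = 3
  v = 9
  y = v
  c = 3
  x = 3
  return 3
After dead-code-elim (1 stmts):
  return 3

Answer: return 3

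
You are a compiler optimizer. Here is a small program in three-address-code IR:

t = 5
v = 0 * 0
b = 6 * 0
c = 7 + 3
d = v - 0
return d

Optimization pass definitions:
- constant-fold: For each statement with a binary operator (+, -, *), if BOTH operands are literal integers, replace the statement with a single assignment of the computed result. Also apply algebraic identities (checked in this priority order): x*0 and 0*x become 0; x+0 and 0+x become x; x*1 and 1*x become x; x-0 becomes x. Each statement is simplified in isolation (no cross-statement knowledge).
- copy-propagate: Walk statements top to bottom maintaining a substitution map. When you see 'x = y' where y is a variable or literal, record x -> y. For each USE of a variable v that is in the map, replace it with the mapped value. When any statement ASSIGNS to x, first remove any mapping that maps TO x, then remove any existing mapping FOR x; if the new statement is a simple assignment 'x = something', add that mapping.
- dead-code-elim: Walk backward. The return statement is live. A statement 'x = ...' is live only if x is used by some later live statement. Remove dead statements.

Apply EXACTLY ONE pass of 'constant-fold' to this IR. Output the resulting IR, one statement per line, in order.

Answer: t = 5
v = 0
b = 0
c = 10
d = v
return d

Derivation:
Applying constant-fold statement-by-statement:
  [1] t = 5  (unchanged)
  [2] v = 0 * 0  -> v = 0
  [3] b = 6 * 0  -> b = 0
  [4] c = 7 + 3  -> c = 10
  [5] d = v - 0  -> d = v
  [6] return d  (unchanged)
Result (6 stmts):
  t = 5
  v = 0
  b = 0
  c = 10
  d = v
  return d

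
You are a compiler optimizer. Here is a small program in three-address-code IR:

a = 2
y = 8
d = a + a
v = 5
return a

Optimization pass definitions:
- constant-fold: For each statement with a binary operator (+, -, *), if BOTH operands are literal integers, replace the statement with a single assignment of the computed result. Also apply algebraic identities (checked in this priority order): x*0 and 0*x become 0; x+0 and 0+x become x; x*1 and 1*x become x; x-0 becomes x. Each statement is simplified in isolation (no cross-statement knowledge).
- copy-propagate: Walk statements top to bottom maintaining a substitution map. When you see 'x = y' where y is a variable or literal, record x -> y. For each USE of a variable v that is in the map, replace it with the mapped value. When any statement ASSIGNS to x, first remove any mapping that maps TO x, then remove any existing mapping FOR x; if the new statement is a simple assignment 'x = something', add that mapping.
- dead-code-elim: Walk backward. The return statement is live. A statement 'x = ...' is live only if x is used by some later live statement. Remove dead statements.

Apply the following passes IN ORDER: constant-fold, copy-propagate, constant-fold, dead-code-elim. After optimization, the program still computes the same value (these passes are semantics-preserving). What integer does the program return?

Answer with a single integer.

Initial IR:
  a = 2
  y = 8
  d = a + a
  v = 5
  return a
After constant-fold (5 stmts):
  a = 2
  y = 8
  d = a + a
  v = 5
  return a
After copy-propagate (5 stmts):
  a = 2
  y = 8
  d = 2 + 2
  v = 5
  return 2
After constant-fold (5 stmts):
  a = 2
  y = 8
  d = 4
  v = 5
  return 2
After dead-code-elim (1 stmts):
  return 2
Evaluate:
  a = 2  =>  a = 2
  y = 8  =>  y = 8
  d = a + a  =>  d = 4
  v = 5  =>  v = 5
  return a = 2

Answer: 2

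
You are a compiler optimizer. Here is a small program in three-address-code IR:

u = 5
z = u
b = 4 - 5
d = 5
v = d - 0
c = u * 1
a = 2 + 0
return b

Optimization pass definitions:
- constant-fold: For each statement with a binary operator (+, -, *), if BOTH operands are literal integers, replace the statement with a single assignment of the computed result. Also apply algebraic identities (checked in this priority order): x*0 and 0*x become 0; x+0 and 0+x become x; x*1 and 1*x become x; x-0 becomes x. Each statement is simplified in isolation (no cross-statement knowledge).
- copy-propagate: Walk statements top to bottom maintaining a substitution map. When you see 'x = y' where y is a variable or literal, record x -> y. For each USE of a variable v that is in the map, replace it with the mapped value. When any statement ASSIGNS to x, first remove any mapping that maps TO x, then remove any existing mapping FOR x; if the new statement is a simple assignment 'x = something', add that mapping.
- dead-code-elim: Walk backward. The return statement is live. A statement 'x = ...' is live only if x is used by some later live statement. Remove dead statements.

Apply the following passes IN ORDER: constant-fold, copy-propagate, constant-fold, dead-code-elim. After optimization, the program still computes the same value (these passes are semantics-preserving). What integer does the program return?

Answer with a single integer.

Initial IR:
  u = 5
  z = u
  b = 4 - 5
  d = 5
  v = d - 0
  c = u * 1
  a = 2 + 0
  return b
After constant-fold (8 stmts):
  u = 5
  z = u
  b = -1
  d = 5
  v = d
  c = u
  a = 2
  return b
After copy-propagate (8 stmts):
  u = 5
  z = 5
  b = -1
  d = 5
  v = 5
  c = 5
  a = 2
  return -1
After constant-fold (8 stmts):
  u = 5
  z = 5
  b = -1
  d = 5
  v = 5
  c = 5
  a = 2
  return -1
After dead-code-elim (1 stmts):
  return -1
Evaluate:
  u = 5  =>  u = 5
  z = u  =>  z = 5
  b = 4 - 5  =>  b = -1
  d = 5  =>  d = 5
  v = d - 0  =>  v = 5
  c = u * 1  =>  c = 5
  a = 2 + 0  =>  a = 2
  return b = -1

Answer: -1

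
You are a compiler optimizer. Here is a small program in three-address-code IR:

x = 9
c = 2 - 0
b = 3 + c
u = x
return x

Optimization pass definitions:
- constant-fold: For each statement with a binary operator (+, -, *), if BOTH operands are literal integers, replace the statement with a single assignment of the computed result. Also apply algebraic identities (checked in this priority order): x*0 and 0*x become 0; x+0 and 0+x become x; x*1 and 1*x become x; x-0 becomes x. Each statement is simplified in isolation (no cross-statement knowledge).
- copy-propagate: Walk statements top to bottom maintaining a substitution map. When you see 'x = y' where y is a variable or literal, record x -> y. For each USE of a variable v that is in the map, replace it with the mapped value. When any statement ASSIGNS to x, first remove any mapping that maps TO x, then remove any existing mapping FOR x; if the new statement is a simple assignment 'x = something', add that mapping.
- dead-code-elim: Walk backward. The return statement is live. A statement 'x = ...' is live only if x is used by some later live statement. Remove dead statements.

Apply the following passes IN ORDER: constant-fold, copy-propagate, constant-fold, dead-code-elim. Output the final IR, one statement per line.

Answer: return 9

Derivation:
Initial IR:
  x = 9
  c = 2 - 0
  b = 3 + c
  u = x
  return x
After constant-fold (5 stmts):
  x = 9
  c = 2
  b = 3 + c
  u = x
  return x
After copy-propagate (5 stmts):
  x = 9
  c = 2
  b = 3 + 2
  u = 9
  return 9
After constant-fold (5 stmts):
  x = 9
  c = 2
  b = 5
  u = 9
  return 9
After dead-code-elim (1 stmts):
  return 9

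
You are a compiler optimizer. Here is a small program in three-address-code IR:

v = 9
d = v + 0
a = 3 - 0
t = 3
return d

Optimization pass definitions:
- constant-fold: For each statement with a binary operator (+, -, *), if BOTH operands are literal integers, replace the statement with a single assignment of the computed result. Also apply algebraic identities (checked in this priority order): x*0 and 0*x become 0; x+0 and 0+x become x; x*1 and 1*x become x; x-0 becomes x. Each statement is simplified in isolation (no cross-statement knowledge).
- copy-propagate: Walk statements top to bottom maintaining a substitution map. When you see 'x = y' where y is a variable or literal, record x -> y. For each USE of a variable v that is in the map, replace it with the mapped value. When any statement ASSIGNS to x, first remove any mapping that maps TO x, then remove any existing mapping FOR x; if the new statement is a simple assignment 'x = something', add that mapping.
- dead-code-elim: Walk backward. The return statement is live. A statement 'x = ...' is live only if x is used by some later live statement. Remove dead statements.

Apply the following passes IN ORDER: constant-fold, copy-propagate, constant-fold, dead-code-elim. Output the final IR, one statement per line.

Answer: return 9

Derivation:
Initial IR:
  v = 9
  d = v + 0
  a = 3 - 0
  t = 3
  return d
After constant-fold (5 stmts):
  v = 9
  d = v
  a = 3
  t = 3
  return d
After copy-propagate (5 stmts):
  v = 9
  d = 9
  a = 3
  t = 3
  return 9
After constant-fold (5 stmts):
  v = 9
  d = 9
  a = 3
  t = 3
  return 9
After dead-code-elim (1 stmts):
  return 9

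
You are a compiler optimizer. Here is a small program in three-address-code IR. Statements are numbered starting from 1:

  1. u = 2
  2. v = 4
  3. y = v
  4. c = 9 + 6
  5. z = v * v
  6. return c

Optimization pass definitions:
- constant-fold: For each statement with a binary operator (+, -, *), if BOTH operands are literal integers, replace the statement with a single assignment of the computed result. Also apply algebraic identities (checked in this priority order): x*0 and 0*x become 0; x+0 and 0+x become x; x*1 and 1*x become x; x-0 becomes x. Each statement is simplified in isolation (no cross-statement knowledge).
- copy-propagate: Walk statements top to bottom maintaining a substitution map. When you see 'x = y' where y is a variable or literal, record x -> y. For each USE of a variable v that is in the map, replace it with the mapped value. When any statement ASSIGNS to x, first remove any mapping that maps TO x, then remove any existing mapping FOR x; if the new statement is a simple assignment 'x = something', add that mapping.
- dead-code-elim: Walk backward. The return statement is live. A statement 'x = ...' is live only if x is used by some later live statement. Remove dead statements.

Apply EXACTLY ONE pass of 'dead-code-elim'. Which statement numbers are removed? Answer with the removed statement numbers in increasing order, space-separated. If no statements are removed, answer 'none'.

Answer: 1 2 3 5

Derivation:
Backward liveness scan:
Stmt 1 'u = 2': DEAD (u not in live set [])
Stmt 2 'v = 4': DEAD (v not in live set [])
Stmt 3 'y = v': DEAD (y not in live set [])
Stmt 4 'c = 9 + 6': KEEP (c is live); live-in = []
Stmt 5 'z = v * v': DEAD (z not in live set ['c'])
Stmt 6 'return c': KEEP (return); live-in = ['c']
Removed statement numbers: [1, 2, 3, 5]
Surviving IR:
  c = 9 + 6
  return c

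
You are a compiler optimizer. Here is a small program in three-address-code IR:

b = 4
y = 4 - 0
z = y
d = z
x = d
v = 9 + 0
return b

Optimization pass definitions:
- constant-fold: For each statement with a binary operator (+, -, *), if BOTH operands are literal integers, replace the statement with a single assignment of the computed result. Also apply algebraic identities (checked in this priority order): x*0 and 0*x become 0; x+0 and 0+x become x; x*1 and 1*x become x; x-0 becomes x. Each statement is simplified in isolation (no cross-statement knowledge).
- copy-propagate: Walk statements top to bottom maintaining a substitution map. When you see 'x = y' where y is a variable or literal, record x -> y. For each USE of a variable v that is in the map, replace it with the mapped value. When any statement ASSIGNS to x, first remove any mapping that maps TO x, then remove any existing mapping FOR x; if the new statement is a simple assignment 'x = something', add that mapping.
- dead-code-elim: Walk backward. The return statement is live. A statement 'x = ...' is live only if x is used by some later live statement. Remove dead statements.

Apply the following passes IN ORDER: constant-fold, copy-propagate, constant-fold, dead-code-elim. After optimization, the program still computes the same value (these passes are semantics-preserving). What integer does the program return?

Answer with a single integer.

Initial IR:
  b = 4
  y = 4 - 0
  z = y
  d = z
  x = d
  v = 9 + 0
  return b
After constant-fold (7 stmts):
  b = 4
  y = 4
  z = y
  d = z
  x = d
  v = 9
  return b
After copy-propagate (7 stmts):
  b = 4
  y = 4
  z = 4
  d = 4
  x = 4
  v = 9
  return 4
After constant-fold (7 stmts):
  b = 4
  y = 4
  z = 4
  d = 4
  x = 4
  v = 9
  return 4
After dead-code-elim (1 stmts):
  return 4
Evaluate:
  b = 4  =>  b = 4
  y = 4 - 0  =>  y = 4
  z = y  =>  z = 4
  d = z  =>  d = 4
  x = d  =>  x = 4
  v = 9 + 0  =>  v = 9
  return b = 4

Answer: 4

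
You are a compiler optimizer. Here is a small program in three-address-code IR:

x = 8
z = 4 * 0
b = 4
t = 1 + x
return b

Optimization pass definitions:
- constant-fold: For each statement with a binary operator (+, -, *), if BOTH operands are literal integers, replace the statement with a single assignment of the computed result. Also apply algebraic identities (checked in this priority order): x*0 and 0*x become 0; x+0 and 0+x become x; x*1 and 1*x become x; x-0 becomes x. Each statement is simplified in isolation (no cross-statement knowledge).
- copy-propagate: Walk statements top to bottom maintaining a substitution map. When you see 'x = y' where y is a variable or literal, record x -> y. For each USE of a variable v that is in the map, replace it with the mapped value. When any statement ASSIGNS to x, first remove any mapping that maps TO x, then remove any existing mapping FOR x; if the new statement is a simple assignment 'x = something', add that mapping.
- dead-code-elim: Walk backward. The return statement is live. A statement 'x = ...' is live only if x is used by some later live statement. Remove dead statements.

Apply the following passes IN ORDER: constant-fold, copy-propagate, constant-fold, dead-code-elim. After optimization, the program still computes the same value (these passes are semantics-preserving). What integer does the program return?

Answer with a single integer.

Initial IR:
  x = 8
  z = 4 * 0
  b = 4
  t = 1 + x
  return b
After constant-fold (5 stmts):
  x = 8
  z = 0
  b = 4
  t = 1 + x
  return b
After copy-propagate (5 stmts):
  x = 8
  z = 0
  b = 4
  t = 1 + 8
  return 4
After constant-fold (5 stmts):
  x = 8
  z = 0
  b = 4
  t = 9
  return 4
After dead-code-elim (1 stmts):
  return 4
Evaluate:
  x = 8  =>  x = 8
  z = 4 * 0  =>  z = 0
  b = 4  =>  b = 4
  t = 1 + x  =>  t = 9
  return b = 4

Answer: 4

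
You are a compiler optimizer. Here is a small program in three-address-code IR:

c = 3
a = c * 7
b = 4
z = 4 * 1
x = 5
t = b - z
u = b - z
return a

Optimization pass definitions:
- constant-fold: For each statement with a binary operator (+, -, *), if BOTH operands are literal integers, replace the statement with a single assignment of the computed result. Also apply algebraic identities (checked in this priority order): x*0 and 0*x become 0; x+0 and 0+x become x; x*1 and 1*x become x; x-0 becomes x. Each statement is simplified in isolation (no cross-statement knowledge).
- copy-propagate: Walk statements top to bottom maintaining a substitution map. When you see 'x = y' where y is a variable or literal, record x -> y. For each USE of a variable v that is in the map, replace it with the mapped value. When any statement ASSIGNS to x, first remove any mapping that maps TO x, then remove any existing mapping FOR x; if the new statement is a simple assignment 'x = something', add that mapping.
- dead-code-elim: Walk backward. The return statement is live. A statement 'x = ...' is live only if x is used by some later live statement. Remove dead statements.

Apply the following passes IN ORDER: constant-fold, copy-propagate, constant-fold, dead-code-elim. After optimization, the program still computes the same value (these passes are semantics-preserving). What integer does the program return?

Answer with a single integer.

Initial IR:
  c = 3
  a = c * 7
  b = 4
  z = 4 * 1
  x = 5
  t = b - z
  u = b - z
  return a
After constant-fold (8 stmts):
  c = 3
  a = c * 7
  b = 4
  z = 4
  x = 5
  t = b - z
  u = b - z
  return a
After copy-propagate (8 stmts):
  c = 3
  a = 3 * 7
  b = 4
  z = 4
  x = 5
  t = 4 - 4
  u = 4 - 4
  return a
After constant-fold (8 stmts):
  c = 3
  a = 21
  b = 4
  z = 4
  x = 5
  t = 0
  u = 0
  return a
After dead-code-elim (2 stmts):
  a = 21
  return a
Evaluate:
  c = 3  =>  c = 3
  a = c * 7  =>  a = 21
  b = 4  =>  b = 4
  z = 4 * 1  =>  z = 4
  x = 5  =>  x = 5
  t = b - z  =>  t = 0
  u = b - z  =>  u = 0
  return a = 21

Answer: 21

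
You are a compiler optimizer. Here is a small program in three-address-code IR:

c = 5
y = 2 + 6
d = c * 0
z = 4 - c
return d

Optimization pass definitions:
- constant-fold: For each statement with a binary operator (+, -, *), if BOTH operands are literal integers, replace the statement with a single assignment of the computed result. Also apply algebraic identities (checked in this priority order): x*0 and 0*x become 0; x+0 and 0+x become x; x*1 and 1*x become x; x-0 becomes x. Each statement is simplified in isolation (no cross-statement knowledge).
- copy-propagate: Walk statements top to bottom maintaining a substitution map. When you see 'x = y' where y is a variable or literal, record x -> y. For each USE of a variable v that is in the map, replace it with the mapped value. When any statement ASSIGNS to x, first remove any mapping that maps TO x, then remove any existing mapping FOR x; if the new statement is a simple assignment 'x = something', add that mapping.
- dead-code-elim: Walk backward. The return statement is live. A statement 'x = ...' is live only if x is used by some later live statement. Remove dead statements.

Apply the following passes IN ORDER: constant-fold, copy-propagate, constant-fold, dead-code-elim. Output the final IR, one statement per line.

Answer: return 0

Derivation:
Initial IR:
  c = 5
  y = 2 + 6
  d = c * 0
  z = 4 - c
  return d
After constant-fold (5 stmts):
  c = 5
  y = 8
  d = 0
  z = 4 - c
  return d
After copy-propagate (5 stmts):
  c = 5
  y = 8
  d = 0
  z = 4 - 5
  return 0
After constant-fold (5 stmts):
  c = 5
  y = 8
  d = 0
  z = -1
  return 0
After dead-code-elim (1 stmts):
  return 0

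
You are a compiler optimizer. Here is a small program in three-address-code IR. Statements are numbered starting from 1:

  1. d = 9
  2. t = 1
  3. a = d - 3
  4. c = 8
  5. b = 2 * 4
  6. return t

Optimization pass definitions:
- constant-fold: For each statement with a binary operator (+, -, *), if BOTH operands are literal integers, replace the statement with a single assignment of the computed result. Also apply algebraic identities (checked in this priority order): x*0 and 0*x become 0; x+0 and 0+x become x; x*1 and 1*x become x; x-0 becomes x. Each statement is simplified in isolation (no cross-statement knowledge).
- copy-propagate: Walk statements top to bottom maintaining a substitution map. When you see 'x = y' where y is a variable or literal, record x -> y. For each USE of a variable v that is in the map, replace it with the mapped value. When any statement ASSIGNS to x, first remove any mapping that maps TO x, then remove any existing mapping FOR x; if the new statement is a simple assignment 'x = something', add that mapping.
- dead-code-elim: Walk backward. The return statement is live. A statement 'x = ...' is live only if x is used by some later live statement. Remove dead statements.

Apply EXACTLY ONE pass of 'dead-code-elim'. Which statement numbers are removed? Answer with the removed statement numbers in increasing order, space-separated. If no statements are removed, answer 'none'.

Answer: 1 3 4 5

Derivation:
Backward liveness scan:
Stmt 1 'd = 9': DEAD (d not in live set [])
Stmt 2 't = 1': KEEP (t is live); live-in = []
Stmt 3 'a = d - 3': DEAD (a not in live set ['t'])
Stmt 4 'c = 8': DEAD (c not in live set ['t'])
Stmt 5 'b = 2 * 4': DEAD (b not in live set ['t'])
Stmt 6 'return t': KEEP (return); live-in = ['t']
Removed statement numbers: [1, 3, 4, 5]
Surviving IR:
  t = 1
  return t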